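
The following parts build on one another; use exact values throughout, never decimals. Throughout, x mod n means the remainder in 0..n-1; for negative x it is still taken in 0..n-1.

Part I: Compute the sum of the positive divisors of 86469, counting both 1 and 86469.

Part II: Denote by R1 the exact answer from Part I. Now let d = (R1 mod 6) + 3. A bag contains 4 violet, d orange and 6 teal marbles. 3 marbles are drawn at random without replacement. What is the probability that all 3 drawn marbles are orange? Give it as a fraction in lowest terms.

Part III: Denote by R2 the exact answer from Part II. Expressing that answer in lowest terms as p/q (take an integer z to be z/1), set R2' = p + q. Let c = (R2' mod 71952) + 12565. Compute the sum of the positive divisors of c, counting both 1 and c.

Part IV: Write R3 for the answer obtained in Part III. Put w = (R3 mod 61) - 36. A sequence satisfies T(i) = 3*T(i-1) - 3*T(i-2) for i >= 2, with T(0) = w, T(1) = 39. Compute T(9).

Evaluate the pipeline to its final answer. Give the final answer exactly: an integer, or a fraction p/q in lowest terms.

-486

Part I: 86469 = 3 * 19 * 37 * 41; sigma = (1 + 3) * (1 + 19) * (1 + 37) * (1 + 41) = 4 * 20 * 38 * 42 = 127680; answer 127680
Part II: R1 = 127680; d = 3; total draws C(13,3) = 286; favorable C(3,3) = 1; P = 1/286; answer 1/286
Part III: R2 = 1/286; threaded value p + q = 287; c = 12852; 12852 = 2^2 * 3^3 * 7 * 17; sigma = (1 + 2 + 4) * (1 + 3 + 9 + 27) * (1 + 7) * (1 + 17) = 7 * 40 * 8 * 18 = 40320; answer 40320
Part IV: R3 = 40320; w = 24; T(2) = 3*(39) - 3*(24) = 45; iterating: T(2)=45, T(3)=18, T(4)=-81, T(5)=-297, T(6)=-648, T(7)=-1053, T(8)=-1215, T(9)=-486; answer -486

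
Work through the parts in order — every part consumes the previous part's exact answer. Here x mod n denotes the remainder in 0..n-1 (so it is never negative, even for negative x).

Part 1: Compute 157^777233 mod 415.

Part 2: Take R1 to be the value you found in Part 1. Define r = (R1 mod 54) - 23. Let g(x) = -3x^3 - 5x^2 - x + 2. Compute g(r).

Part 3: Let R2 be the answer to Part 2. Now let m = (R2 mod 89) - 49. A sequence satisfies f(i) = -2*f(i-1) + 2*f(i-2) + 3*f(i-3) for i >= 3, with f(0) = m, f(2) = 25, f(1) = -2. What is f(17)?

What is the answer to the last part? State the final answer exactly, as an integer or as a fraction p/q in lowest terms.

-16233931

Part 1: squarings mod 415: 157^1=157, 157^2=164, 157^4=336, 157^8=16, 157^16=256, 157^32=381, 157^64=326, 157^128=36, 157^256=51, 157^512=111, 157^1024=286, 157^2048=41, 157^4096=21, 157^8192=26, 157^16384=261, 157^32768=61, 157^65536=401, 157^131072=196, 157^262144=236, 157^524288=86; 157^777233 = 157^1 * 157^16 * 157^1024 * 157^2048 * 157^4096 * 157^16384 * 157^32768 * 157^65536 * 157^131072 * 157^524288 = 62 (mod 415); answer 62
Part 2: R1 = 62; r = -15; -3*(-15)^3 - 5*(-15)^2 - 1*(-15)^1 + 2 = (10125) + (-1125) + (15) + (2) = 9017; answer 9017
Part 3: R2 = 9017; m = -21; f(3) = -2*(25) + 2*(-2) + 3*(-21) = -117; iterating: f(3)=-117, f(4)=278, f(5)=-715, f(6)=1635, f(7)=-3866, f(8)=8857, f(9)=-20541, f(10)=47198, f(11)=-108907, f(12)=250587, f(13)=-577394, f(14)=1329241, f(15)=-3061509, f(16)=7049318, f(17)=-16233931; answer -16233931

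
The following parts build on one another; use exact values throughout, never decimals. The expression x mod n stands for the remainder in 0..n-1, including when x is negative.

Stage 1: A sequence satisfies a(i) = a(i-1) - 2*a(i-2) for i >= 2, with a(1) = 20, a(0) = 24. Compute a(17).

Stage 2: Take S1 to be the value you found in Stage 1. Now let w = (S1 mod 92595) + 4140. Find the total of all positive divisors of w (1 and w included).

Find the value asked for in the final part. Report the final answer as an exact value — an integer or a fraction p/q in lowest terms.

11970

Stage 1: a(2) = 1*(20) - 2*(24) = -28; iterating: a(2)=-28, a(3)=-68, a(4)=-12, a(5)=124, a(6)=148, a(7)=-100, a(8)=-396, a(9)=-196, a(10)=596, a(11)=988, a(12)=-204, a(13)=-2180, a(14)=-1772, a(15)=2588, a(16)=6132, a(17)=956; answer 956
Stage 2: S1 = 956; w = 5096; 5096 = 2^3 * 7^2 * 13; sigma = (1 + 2 + 4 + 8) * (1 + 7 + 49) * (1 + 13) = 15 * 57 * 14 = 11970; answer 11970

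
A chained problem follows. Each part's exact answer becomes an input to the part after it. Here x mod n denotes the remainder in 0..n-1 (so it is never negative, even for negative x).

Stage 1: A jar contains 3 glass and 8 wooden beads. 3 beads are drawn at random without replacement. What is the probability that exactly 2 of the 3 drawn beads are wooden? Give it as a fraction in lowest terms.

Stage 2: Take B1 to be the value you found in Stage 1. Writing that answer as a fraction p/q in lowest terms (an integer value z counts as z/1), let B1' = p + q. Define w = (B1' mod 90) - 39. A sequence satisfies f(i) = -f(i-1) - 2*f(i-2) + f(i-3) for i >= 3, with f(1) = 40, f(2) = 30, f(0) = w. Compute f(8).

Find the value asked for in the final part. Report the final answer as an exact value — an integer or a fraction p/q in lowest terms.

Stage 1: total draws C(11,3) = 165; favorable C(8,2)*C(3,1) = 84; P = 28/55; answer 28/55
Stage 2: B1 = 28/55; threaded value p + q = 83; w = 44; f(3) = -1*(30) - 2*(40) + 1*(44) = -66; iterating: f(3)=-66, f(4)=46, f(5)=116, f(6)=-274, f(7)=88, f(8)=576; answer 576

576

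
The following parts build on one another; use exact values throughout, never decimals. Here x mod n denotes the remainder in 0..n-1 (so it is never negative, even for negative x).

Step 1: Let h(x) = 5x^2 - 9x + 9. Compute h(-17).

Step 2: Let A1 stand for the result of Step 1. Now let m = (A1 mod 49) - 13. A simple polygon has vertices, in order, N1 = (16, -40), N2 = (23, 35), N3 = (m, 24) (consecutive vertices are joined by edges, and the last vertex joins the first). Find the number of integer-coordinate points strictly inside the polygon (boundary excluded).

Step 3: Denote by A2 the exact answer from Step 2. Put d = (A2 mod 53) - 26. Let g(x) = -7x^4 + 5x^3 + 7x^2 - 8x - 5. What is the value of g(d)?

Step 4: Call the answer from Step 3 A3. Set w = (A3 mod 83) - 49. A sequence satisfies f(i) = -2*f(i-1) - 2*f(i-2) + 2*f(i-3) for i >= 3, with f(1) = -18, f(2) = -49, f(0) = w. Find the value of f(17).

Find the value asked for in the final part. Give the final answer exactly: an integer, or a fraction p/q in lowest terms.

197024

Step 1: 5*(-17)^2 - 9*(-17)^1 + 9 = (1445) + (153) + (9) = 1607; answer 1607
Step 2: A1 = 1607; m = 26; cross terms: (16*35 - 23*-40)=1480, (23*24 - 26*35)=-358, (26*-40 - 16*24)=-1424; twice the area = |-302| = 302; area = 151; boundary points = 1 + 1 + 2 = 4; strictly interior points = area - boundary/2 + 1 = 150; answer 150
Step 3: A2 = 150; d = 18; -7*(18)^4 + 5*(18)^3 + 7*(18)^2 - 8*(18)^1 - 5 = (-734832) + (29160) + (2268) + (-144) + (-5) = -703553; answer -703553
Step 4: A3 = -703553; w = -11; f(3) = -2*(-49) - 2*(-18) + 2*(-11) = 112; iterating: f(3)=112, f(4)=-162, f(5)=2, f(6)=544, f(7)=-1416, f(8)=1748, f(9)=424, f(10)=-7176, f(11)=17000, f(12)=-18800, f(13)=-10752, f(14)=93104, f(15)=-202304, f(16)=196896, f(17)=197024; answer 197024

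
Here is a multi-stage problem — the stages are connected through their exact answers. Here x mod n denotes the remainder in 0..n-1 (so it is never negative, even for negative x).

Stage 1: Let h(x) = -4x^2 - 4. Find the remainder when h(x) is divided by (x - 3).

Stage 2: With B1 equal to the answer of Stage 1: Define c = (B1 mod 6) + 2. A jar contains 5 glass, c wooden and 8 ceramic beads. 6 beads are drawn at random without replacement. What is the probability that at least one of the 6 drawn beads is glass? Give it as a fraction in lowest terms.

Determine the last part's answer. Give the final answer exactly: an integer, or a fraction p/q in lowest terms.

409/442

Stage 1: remainder = value at the root: -4*(3)^2 - 4 = (-36) + (-4) = -40; answer -40
Stage 2: B1 = -40; c = 4; total draws C(17,6) = 12376; complement C(12,6) = 924; favorable 12376 - 924 = 11452; P = 409/442; answer 409/442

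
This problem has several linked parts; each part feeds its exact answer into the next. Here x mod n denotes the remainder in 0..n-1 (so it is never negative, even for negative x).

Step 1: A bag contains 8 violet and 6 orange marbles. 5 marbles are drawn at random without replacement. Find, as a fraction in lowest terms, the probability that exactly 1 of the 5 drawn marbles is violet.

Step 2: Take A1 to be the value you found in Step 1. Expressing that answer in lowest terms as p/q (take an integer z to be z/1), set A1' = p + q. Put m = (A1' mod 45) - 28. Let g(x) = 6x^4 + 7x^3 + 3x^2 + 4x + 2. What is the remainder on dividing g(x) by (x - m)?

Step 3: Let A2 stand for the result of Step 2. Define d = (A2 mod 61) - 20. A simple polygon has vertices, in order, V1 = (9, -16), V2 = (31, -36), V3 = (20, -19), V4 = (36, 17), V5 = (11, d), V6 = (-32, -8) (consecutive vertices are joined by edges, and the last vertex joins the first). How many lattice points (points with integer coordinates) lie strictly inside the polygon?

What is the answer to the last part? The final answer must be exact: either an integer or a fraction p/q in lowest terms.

Step 1: total draws C(14,5) = 2002; favorable C(8,1)*C(6,4) = 120; P = 60/1001; answer 60/1001
Step 2: A1 = 60/1001; threaded value p + q = 1061; m = -2; remainder = value at the root: 6*(-2)^4 + 7*(-2)^3 + 3*(-2)^2 + 4*(-2)^1 + 2 = (96) + (-56) + (12) + (-8) + (2) = 46; answer 46
Step 3: A2 = 46; d = 26; cross terms: (9*-36 - 31*-16)=172, (31*-19 - 20*-36)=131, (20*17 - 36*-19)=1024, (36*26 - 11*17)=749, (11*-8 - -32*26)=744, (-32*-16 - 9*-8)=584; twice the area = |3404| = 3404; area = 1702; boundary points = 2 + 1 + 4 + 1 + 1 + 1 = 10; strictly interior points = area - boundary/2 + 1 = 1698; answer 1698

1698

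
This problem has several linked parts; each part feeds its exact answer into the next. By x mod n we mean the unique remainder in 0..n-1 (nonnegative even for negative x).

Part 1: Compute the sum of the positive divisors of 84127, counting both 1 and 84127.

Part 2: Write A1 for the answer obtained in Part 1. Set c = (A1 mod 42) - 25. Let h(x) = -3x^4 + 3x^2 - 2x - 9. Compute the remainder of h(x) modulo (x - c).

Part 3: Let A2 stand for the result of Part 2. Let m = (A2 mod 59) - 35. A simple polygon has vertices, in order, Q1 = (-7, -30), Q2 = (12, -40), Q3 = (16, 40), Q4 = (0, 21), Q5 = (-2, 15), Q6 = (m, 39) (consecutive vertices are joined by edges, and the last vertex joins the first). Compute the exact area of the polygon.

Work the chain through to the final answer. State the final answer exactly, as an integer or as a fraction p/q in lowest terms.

Part 1: 84127 is prime, so its only divisors are 1 and 84127; sigma = 1 + 84127 = 84128; answer 84128
Part 2: A1 = 84128; c = -23; remainder = value at the root: -3*(-23)^4 + 3*(-23)^2 - 2*(-23)^1 - 9 = (-839523) + (1587) + (46) + (-9) = -837899; answer -837899
Part 3: A2 = -837899; m = -16; cross terms: (-7*-40 - 12*-30)=640, (12*40 - 16*-40)=1120, (16*21 - 0*40)=336, (0*15 - -2*21)=42, (-2*39 - -16*15)=162, (-16*-30 - -7*39)=753; twice the area = |3053| = 3053; area = 3053/2; answer 3053/2

3053/2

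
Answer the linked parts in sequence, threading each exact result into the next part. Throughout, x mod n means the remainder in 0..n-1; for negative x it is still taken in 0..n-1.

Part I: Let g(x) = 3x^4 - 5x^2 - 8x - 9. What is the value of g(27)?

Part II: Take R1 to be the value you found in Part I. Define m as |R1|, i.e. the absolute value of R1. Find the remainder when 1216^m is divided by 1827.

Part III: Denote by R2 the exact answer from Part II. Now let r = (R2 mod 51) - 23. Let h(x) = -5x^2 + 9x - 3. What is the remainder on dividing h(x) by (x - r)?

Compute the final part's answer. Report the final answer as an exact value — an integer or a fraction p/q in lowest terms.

Part I: 3*(27)^4 - 5*(27)^2 - 8*(27)^1 - 9 = (1594323) + (-3645) + (-216) + (-9) = 1590453; answer 1590453
Part II: R1 = 1590453; m = 1590453; squarings mod 1827: 1216^1=1216, 1216^2=613, 1216^4=1234, 1216^8=865, 1216^16=982, 1216^32=1495, 1216^64=604, 1216^128=1243, 1216^256=1234, 1216^512=865, 1216^1024=982, 1216^2048=1495, 1216^4096=604, 1216^8192=1243, 1216^16384=1234, 1216^32768=865, 1216^65536=982, 1216^131072=1495, 1216^262144=604, 1216^524288=1243, 1216^1048576=1234; 1216^1590453 = 1216^1 * 1216^4 * 1216^16 * 1216^32 * 1216^128 * 1216^1024 * 1216^16384 * 1216^524288 * 1216^1048576 = 685 (mod 1827); answer 685
Part III: R2 = 685; r = -1; remainder = value at the root: -5*(-1)^2 + 9*(-1)^1 - 3 = (-5) + (-9) + (-3) = -17; answer -17

-17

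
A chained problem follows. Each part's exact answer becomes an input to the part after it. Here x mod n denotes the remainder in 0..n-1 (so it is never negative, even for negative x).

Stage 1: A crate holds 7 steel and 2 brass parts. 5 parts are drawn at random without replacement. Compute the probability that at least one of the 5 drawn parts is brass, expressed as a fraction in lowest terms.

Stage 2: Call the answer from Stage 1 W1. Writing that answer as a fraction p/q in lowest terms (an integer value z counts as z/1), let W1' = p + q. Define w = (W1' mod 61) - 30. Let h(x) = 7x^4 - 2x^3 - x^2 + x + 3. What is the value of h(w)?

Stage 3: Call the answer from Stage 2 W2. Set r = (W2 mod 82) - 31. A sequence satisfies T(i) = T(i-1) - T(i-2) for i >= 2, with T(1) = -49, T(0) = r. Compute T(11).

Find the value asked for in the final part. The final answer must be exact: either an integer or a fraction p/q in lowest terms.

Stage 1: total draws C(9,5) = 126; complement C(7,5) = 21; favorable 126 - 21 = 105; P = 5/6; answer 5/6
Stage 2: W1 = 5/6; threaded value p + q = 11; w = -19; 7*(-19)^4 - 2*(-19)^3 - 1*(-19)^2 + 1*(-19)^1 + 3 = (912247) + (13718) + (-361) + (-19) + (3) = 925588; answer 925588
Stage 3: W2 = 925588; r = 23; T(2) = 1*(-49) - 1*(23) = -72; iterating: T(2)=-72, T(3)=-23, T(4)=49, T(5)=72, T(6)=23, T(7)=-49, T(8)=-72, T(9)=-23, T(10)=49, T(11)=72; answer 72

72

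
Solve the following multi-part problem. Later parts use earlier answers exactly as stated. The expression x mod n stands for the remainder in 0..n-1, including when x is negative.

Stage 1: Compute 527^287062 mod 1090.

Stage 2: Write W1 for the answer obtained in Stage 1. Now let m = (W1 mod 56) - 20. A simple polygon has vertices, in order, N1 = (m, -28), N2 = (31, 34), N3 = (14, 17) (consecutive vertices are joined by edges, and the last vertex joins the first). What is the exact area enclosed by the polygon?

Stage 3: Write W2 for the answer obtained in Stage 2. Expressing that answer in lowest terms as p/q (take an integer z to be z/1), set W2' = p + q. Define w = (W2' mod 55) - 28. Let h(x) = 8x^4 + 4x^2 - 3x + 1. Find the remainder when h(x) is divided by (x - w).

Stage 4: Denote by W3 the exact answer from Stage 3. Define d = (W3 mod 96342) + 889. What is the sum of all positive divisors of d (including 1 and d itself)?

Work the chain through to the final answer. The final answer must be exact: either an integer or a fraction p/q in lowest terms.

Stage 1: squarings mod 1090: 527^1=527, 527^2=869, 527^4=881, 527^8=81, 527^16=21, 527^32=441, 527^64=461, 527^128=1061, 527^256=841, 527^512=961, 527^1024=291, 527^2048=751, 527^4096=471, 527^8192=571, 527^16384=131, 527^32768=811, 527^65536=451, 527^131072=661, 527^262144=921; 527^287062 = 527^2 * 527^4 * 527^16 * 527^64 * 527^256 * 527^8192 * 527^16384 * 527^262144 = 799 (mod 1090); answer 799
Stage 2: W1 = 799; m = -5; cross terms: (-5*34 - 31*-28)=698, (31*17 - 14*34)=51, (14*-28 - -5*17)=-307; twice the area = |442| = 442; area = 221; answer 221
Stage 3: W2 = 221; threaded value p + q = 222; w = -26; remainder = value at the root: 8*(-26)^4 + 4*(-26)^2 - 3*(-26)^1 + 1 = (3655808) + (2704) + (78) + (1) = 3658591; answer 3658591
Stage 4: W3 = 3658591; d = 94826; 94826 = 2 * 17 * 2789; sigma = (1 + 2) * (1 + 17) * (1 + 2789) = 3 * 18 * 2790 = 150660; answer 150660

150660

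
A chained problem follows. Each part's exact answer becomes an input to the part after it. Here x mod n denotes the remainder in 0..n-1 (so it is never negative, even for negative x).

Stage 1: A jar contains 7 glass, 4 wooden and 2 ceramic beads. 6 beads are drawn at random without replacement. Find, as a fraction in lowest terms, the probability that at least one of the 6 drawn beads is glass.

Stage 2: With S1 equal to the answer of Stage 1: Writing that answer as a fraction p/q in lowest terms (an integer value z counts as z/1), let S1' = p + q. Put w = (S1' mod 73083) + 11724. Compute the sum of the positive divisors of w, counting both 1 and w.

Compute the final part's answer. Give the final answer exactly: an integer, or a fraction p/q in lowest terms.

Stage 1: total draws C(13,6) = 1716; complement C(6,6) = 1; favorable 1716 - 1 = 1715; P = 1715/1716; answer 1715/1716
Stage 2: S1 = 1715/1716; threaded value p + q = 3431; w = 15155; 15155 = 5 * 7 * 433; sigma = (1 + 5) * (1 + 7) * (1 + 433) = 6 * 8 * 434 = 20832; answer 20832

20832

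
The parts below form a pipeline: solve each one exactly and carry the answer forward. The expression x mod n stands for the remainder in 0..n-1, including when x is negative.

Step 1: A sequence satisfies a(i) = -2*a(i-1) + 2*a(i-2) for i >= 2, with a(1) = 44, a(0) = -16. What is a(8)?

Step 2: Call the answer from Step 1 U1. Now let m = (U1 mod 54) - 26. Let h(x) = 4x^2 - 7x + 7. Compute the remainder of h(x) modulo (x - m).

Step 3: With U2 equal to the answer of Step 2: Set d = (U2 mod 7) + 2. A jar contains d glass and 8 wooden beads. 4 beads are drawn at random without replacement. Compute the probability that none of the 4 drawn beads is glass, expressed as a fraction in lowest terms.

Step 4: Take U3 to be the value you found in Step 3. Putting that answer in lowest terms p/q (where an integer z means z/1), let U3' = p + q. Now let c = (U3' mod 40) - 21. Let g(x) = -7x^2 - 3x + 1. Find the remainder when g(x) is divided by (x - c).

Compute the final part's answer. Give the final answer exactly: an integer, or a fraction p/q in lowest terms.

Step 1: a(2) = -2*(44) + 2*(-16) = -120; iterating: a(2)=-120, a(3)=328, a(4)=-896, a(5)=2448, a(6)=-6688, a(7)=18272, a(8)=-49920; answer -49920
Step 2: U1 = -49920; m = 4; remainder = value at the root: 4*(4)^2 - 7*(4)^1 + 7 = (64) + (-28) + (7) = 43; answer 43
Step 3: U2 = 43; d = 3; total draws C(11,4) = 330; favorable C(8,4) = 70; P = 7/33; answer 7/33
Step 4: U3 = 7/33; threaded value p + q = 40; c = -21; remainder = value at the root: -7*(-21)^2 - 3*(-21)^1 + 1 = (-3087) + (63) + (1) = -3023; answer -3023

-3023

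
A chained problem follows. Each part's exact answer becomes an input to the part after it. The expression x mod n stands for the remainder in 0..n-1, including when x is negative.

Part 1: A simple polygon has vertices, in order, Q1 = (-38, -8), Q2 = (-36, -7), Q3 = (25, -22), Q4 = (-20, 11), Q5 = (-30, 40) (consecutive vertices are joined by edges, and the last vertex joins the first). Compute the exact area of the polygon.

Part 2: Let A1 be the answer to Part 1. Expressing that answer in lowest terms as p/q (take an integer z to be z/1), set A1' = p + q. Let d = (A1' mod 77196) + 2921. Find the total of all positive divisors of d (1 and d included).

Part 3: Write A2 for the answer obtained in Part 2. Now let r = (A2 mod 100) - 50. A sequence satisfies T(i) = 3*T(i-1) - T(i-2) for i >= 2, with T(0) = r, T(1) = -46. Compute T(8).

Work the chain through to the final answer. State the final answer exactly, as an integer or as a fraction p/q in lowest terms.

Part 1: cross terms: (-38*-7 - -36*-8)=-22, (-36*-22 - 25*-7)=967, (25*11 - -20*-22)=-165, (-20*40 - -30*11)=-470, (-30*-8 - -38*40)=1760; twice the area = |2070| = 2070; area = 1035; answer 1035
Part 2: A1 = 1035; threaded value p + q = 1036; d = 3957; 3957 = 3 * 1319; sigma = (1 + 3) * (1 + 1319) = 4 * 1320 = 5280; answer 5280
Part 3: A2 = 5280; r = 30; T(2) = 3*(-46) - 1*(30) = -168; iterating: T(2)=-168, T(3)=-458, T(4)=-1206, T(5)=-3160, T(6)=-8274, T(7)=-21662, T(8)=-56712; answer -56712

-56712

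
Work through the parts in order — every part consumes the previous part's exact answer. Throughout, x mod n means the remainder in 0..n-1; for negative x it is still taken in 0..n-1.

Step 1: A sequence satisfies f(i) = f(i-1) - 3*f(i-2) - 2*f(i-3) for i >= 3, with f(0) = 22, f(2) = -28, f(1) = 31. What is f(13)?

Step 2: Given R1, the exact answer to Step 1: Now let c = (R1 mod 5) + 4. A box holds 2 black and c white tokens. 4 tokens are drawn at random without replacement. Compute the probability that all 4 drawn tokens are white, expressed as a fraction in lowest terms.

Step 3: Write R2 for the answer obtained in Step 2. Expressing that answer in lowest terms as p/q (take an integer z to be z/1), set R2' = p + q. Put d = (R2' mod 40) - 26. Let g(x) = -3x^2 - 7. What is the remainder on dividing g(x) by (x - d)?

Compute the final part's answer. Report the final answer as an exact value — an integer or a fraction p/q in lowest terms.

Step 1: f(3) = 1*(-28) - 3*(31) - 2*(22) = -165; iterating: f(3)=-165, f(4)=-143, f(5)=408, f(6)=1167, f(7)=229, f(8)=-4088, f(9)=-7109, f(10)=4697, f(11)=34200, f(12)=34327, f(13)=-77667; answer -77667
Step 2: R1 = -77667; c = 7; total draws C(9,4) = 126; favorable C(7,4) = 35; P = 5/18; answer 5/18
Step 3: R2 = 5/18; threaded value p + q = 23; d = -3; remainder = value at the root: -3*(-3)^2 - 7 = (-27) + (-7) = -34; answer -34

-34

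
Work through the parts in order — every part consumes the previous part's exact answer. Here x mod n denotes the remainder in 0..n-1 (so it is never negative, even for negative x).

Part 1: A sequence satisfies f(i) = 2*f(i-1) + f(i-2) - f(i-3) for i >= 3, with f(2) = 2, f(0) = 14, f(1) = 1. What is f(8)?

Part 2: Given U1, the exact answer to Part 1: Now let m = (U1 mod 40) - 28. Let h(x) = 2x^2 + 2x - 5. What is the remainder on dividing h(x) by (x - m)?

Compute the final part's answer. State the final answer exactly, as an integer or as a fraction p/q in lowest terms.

Part 1: f(3) = 2*(2) + 1*(1) - 1*(14) = -9; iterating: f(3)=-9, f(4)=-17, f(5)=-45, f(6)=-98, f(7)=-224, f(8)=-501; answer -501
Part 2: U1 = -501; m = -9; remainder = value at the root: 2*(-9)^2 + 2*(-9)^1 - 5 = (162) + (-18) + (-5) = 139; answer 139

139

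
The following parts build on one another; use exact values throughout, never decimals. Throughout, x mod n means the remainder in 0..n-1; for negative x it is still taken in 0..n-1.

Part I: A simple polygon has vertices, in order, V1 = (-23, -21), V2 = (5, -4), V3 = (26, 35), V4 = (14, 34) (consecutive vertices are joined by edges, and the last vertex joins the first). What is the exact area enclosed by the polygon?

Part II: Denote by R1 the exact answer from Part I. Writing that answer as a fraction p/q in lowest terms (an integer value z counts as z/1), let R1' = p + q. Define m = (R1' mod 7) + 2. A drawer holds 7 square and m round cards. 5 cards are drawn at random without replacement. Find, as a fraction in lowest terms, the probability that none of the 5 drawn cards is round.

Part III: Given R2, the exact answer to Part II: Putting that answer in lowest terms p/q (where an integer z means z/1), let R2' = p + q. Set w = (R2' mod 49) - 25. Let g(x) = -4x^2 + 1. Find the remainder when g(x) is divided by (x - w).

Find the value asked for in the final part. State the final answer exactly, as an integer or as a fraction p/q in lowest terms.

Part I: cross terms: (-23*-4 - 5*-21)=197, (5*35 - 26*-4)=279, (26*34 - 14*35)=394, (14*-21 - -23*34)=488; twice the area = |1358| = 1358; area = 679; answer 679
Part II: R1 = 679; threaded value p + q = 680; m = 3; total draws C(10,5) = 252; favorable C(7,5) = 21; P = 1/12; answer 1/12
Part III: R2 = 1/12; threaded value p + q = 13; w = -12; remainder = value at the root: -4*(-12)^2 + 1 = (-576) + (1) = -575; answer -575

-575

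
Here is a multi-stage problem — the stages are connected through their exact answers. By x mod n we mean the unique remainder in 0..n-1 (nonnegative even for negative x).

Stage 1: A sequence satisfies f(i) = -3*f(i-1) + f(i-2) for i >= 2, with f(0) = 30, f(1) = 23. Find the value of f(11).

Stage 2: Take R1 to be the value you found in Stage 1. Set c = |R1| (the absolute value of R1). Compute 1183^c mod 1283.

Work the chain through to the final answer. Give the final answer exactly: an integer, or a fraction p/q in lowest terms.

Stage 1: f(2) = -3*(23) + 1*(30) = -39; iterating: f(2)=-39, f(3)=140, f(4)=-459, f(5)=1517, f(6)=-5010, f(7)=16547, f(8)=-54651, f(9)=180500, f(10)=-596151, f(11)=1968953; answer 1968953
Stage 2: R1 = 1968953; c = 1968953; squarings mod 1283: 1183^1=1183, 1183^2=1019, 1183^4=414, 1183^8=757, 1183^16=831, 1183^32=307, 1183^64=590, 1183^128=407, 1183^256=142, 1183^512=919, 1183^1024=347, 1183^2048=1090, 1183^4096=42, 1183^8192=481, 1183^16384=421, 1183^32768=187, 1183^65536=328, 1183^131072=1095, 1183^262144=703, 1183^524288=254, 1183^1048576=366; 1183^1968953 = 1183^1 * 1183^8 * 1183^16 * 1183^32 * 1183^256 * 1183^512 * 1183^2048 * 1183^131072 * 1183^262144 * 1183^524288 * 1183^1048576 = 203 (mod 1283); answer 203

203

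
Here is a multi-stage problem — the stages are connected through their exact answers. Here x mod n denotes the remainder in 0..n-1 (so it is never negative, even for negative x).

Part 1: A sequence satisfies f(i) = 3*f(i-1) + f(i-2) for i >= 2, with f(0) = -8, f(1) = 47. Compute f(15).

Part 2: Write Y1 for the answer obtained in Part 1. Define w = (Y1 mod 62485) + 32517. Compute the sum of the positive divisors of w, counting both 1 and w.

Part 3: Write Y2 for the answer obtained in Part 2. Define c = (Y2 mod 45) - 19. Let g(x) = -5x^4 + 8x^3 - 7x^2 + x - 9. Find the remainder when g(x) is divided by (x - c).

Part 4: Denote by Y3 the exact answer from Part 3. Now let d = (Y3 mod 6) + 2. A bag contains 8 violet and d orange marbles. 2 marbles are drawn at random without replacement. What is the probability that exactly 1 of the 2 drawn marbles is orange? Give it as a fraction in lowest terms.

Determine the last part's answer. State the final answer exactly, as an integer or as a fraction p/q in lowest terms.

16/45

Part 1: f(2) = 3*(47) + 1*(-8) = 133; iterating: f(2)=133, f(3)=446, f(4)=1471, f(5)=4859, f(6)=16048, f(7)=53003, f(8)=175057, f(9)=578174, f(10)=1909579, f(11)=6306911, f(12)=20830312, f(13)=68797847, f(14)=227223853, f(15)=750469406; answer 750469406
Part 2: Y1 = 750469406; w = 57073; 57073 is prime, so its only divisors are 1 and 57073; sigma = 1 + 57073 = 57074; answer 57074
Part 3: Y2 = 57074; c = -5; remainder = value at the root: -5*(-5)^4 + 8*(-5)^3 - 7*(-5)^2 + 1*(-5)^1 - 9 = (-3125) + (-1000) + (-175) + (-5) + (-9) = -4314; answer -4314
Part 4: Y3 = -4314; d = 2; total draws C(10,2) = 45; favorable C(2,1)*C(8,1) = 16; P = 16/45; answer 16/45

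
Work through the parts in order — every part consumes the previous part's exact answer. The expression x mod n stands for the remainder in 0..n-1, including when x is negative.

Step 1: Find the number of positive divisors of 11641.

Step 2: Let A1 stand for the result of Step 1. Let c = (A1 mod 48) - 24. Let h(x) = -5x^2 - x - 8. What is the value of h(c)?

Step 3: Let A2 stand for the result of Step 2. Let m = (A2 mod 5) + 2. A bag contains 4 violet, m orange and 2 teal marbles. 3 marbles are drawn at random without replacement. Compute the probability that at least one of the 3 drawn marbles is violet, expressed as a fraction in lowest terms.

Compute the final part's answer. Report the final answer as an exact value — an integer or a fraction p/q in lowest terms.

5/6

Step 1: 11641 = 7 * 1663; number of divisors = (1+1) * (1+1) = 4; answer 4
Step 2: A1 = 4; c = -20; -5*(-20)^2 - 1*(-20)^1 - 8 = (-2000) + (20) + (-8) = -1988; answer -1988
Step 3: A2 = -1988; m = 4; total draws C(10,3) = 120; complement C(6,3) = 20; favorable 120 - 20 = 100; P = 5/6; answer 5/6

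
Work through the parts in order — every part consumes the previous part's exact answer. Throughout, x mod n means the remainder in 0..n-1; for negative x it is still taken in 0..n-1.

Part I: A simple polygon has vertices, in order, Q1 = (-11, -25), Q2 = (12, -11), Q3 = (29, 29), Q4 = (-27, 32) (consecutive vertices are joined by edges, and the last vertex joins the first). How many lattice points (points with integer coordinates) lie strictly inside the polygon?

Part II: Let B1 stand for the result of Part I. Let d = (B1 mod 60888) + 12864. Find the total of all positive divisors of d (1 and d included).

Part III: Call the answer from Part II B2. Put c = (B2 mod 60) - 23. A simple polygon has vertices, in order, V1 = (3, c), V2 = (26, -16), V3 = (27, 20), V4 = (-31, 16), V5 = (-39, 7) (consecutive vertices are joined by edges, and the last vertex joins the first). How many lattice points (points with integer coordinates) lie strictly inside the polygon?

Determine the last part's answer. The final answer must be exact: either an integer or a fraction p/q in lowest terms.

1914

Part I: cross terms: (-11*-11 - 12*-25)=421, (12*29 - 29*-11)=667, (29*32 - -27*29)=1711, (-27*-25 - -11*32)=1027; twice the area = |3826| = 3826; area = 1913; boundary points = 1 + 1 + 1 + 1 = 4; strictly interior points = area - boundary/2 + 1 = 1912; answer 1912
Part II: B1 = 1912; d = 14776; 14776 = 2^3 * 1847; sigma = (1 + 2 + 4 + 8) * (1 + 1847) = 15 * 1848 = 27720; answer 27720
Part III: B2 = 27720; c = -23; cross terms: (3*-16 - 26*-23)=550, (26*20 - 27*-16)=952, (27*16 - -31*20)=1052, (-31*7 - -39*16)=407, (-39*-23 - 3*7)=876; twice the area = |3837| = 3837; area = 3837/2; boundary points = 1 + 1 + 2 + 1 + 6 = 11; strictly interior points = area - boundary/2 + 1 = 1914; answer 1914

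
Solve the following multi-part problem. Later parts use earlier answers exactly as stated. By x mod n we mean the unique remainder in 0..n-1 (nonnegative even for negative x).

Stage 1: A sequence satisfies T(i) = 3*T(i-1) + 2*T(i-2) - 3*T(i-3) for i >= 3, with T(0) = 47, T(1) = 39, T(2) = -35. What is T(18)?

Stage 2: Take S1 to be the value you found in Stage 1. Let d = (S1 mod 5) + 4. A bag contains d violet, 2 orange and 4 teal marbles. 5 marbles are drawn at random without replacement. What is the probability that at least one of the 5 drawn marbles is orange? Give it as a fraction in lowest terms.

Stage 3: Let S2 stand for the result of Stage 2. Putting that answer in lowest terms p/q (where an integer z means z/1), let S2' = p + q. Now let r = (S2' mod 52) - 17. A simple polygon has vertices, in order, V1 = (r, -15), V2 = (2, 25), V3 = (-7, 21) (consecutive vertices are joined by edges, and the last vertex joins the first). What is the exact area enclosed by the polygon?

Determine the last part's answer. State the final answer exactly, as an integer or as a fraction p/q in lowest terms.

Stage 1: T(3) = 3*(-35) + 2*(39) - 3*(47) = -168; iterating: T(3)=-168, T(4)=-691, T(5)=-2304, T(6)=-7790, T(7)=-25905, T(8)=-86383, T(9)=-287589, T(10)=-957818, T(11)=-3189483, T(12)=-10621318, T(13)=-35369466, T(14)=-117782585, T(15)=-392222733, T(16)=-1306124971, T(17)=-4349472624, T(18)=-14483999615; answer -14483999615
Stage 2: S1 = -14483999615; d = 4; total draws C(10,5) = 252; complement C(8,5) = 56; favorable 252 - 56 = 196; P = 7/9; answer 7/9
Stage 3: S2 = 7/9; threaded value p + q = 16; r = -1; cross terms: (-1*25 - 2*-15)=5, (2*21 - -7*25)=217, (-7*-15 - -1*21)=126; twice the area = |348| = 348; area = 174; answer 174

174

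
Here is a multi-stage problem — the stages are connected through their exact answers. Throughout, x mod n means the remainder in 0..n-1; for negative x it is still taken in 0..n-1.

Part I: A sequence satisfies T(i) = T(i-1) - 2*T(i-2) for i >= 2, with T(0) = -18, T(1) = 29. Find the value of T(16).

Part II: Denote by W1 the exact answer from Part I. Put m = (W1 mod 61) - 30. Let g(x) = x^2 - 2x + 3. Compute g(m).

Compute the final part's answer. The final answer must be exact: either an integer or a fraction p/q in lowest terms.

Part I: T(2) = 1*(29) - 2*(-18) = 65; iterating: T(2)=65, T(3)=7, T(4)=-123, T(5)=-137, T(6)=109, T(7)=383, T(8)=165, T(9)=-601, T(10)=-931, T(11)=271, T(12)=2133, T(13)=1591, T(14)=-2675, T(15)=-5857, T(16)=-507; answer -507
Part II: W1 = -507; m = 12; 1*(12)^2 - 2*(12)^1 + 3 = (144) + (-24) + (3) = 123; answer 123

123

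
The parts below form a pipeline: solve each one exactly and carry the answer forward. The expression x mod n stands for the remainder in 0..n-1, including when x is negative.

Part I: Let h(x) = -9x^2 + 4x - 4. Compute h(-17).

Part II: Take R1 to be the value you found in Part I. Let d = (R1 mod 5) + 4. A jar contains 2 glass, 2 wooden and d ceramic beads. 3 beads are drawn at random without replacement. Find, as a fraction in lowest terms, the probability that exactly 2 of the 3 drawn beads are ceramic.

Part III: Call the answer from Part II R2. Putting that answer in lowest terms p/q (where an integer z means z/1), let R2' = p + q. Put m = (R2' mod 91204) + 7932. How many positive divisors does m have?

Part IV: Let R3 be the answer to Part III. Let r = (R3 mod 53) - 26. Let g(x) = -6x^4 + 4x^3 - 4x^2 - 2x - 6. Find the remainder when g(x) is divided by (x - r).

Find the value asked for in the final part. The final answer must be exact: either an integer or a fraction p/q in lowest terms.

-242234

Part I: -9*(-17)^2 + 4*(-17)^1 - 4 = (-2601) + (-68) + (-4) = -2673; answer -2673
Part II: R1 = -2673; d = 6; total draws C(10,3) = 120; favorable C(6,2)*C(4,1) = 60; P = 1/2; answer 1/2
Part III: R2 = 1/2; threaded value p + q = 3; m = 7935; 7935 = 3 * 5 * 23^2; number of divisors = (1+1) * (1+1) * (2+1) = 12; answer 12
Part IV: R3 = 12; r = -14; remainder = value at the root: -6*(-14)^4 + 4*(-14)^3 - 4*(-14)^2 - 2*(-14)^1 - 6 = (-230496) + (-10976) + (-784) + (28) + (-6) = -242234; answer -242234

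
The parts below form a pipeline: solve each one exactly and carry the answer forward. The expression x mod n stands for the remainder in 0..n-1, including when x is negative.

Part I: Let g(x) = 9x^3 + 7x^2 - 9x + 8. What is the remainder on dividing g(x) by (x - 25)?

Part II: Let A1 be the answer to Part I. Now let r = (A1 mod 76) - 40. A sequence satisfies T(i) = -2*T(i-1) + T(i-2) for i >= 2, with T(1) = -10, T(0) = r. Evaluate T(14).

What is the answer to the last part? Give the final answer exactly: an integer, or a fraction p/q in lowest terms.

-430237

Part I: remainder = value at the root: 9*(25)^3 + 7*(25)^2 - 9*(25)^1 + 8 = (140625) + (4375) + (-225) + (8) = 144783; answer 144783
Part II: A1 = 144783; r = -37; T(2) = -2*(-10) + 1*(-37) = -17; iterating: T(2)=-17, T(3)=24, T(4)=-65, T(5)=154, T(6)=-373, T(7)=900, T(8)=-2173, T(9)=5246, T(10)=-12665, T(11)=30576, T(12)=-73817, T(13)=178210, T(14)=-430237; answer -430237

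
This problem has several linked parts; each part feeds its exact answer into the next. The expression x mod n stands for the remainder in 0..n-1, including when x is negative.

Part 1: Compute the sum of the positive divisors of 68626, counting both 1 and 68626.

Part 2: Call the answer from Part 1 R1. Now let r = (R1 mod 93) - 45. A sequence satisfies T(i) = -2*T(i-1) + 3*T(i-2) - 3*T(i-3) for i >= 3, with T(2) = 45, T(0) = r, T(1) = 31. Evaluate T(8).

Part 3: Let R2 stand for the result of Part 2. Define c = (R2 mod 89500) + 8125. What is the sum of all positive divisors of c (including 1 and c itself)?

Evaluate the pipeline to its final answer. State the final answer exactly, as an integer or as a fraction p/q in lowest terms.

99944

Part 1: 68626 = 2 * 34313; sigma = (1 + 2) * (1 + 34313) = 3 * 34314 = 102942; answer 102942
Part 2: R1 = 102942; r = 39; T(3) = -2*(45) + 3*(31) - 3*(39) = -114; iterating: T(3)=-114, T(4)=270, T(5)=-1017, T(6)=3186, T(7)=-10233, T(8)=33075; answer 33075
Part 3: R2 = 33075; c = 41200; 41200 = 2^4 * 5^2 * 103; sigma = (1 + 2 + 4 + 8 + 16) * (1 + 5 + 25) * (1 + 103) = 31 * 31 * 104 = 99944; answer 99944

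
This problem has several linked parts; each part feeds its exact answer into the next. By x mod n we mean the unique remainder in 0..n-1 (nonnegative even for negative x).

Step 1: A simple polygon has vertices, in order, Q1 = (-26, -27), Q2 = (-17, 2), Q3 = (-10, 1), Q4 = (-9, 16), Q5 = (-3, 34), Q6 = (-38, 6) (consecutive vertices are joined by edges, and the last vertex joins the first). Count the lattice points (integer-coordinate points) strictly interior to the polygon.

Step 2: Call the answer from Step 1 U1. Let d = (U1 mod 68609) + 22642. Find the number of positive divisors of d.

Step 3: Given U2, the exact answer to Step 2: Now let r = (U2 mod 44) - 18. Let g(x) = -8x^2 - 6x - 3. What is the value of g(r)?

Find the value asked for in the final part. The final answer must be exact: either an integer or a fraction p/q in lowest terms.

Step 1: cross terms: (-26*2 - -17*-27)=-511, (-17*1 - -10*2)=3, (-10*16 - -9*1)=-151, (-9*34 - -3*16)=-258, (-3*6 - -38*34)=1274, (-38*-27 - -26*6)=1182; twice the area = |1539| = 1539; area = 1539/2; boundary points = 1 + 1 + 1 + 6 + 7 + 3 = 19; strictly interior points = area - boundary/2 + 1 = 761; answer 761
Step 2: U1 = 761; d = 23403; 23403 = 3 * 29 * 269; number of divisors = (1+1) * (1+1) * (1+1) = 8; answer 8
Step 3: U2 = 8; r = -10; -8*(-10)^2 - 6*(-10)^1 - 3 = (-800) + (60) + (-3) = -743; answer -743

-743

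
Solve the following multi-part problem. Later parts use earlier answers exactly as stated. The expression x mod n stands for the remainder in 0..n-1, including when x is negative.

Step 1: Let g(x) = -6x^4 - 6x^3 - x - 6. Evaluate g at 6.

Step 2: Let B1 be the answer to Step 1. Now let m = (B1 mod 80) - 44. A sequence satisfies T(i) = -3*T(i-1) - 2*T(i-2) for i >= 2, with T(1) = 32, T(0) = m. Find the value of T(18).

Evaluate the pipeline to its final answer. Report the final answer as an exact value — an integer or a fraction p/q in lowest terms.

Step 1: -6*(6)^4 - 6*(6)^3 - 1*(6)^1 - 6 = (-7776) + (-1296) + (-6) + (-6) = -9084; answer -9084
Step 2: B1 = -9084; m = -8; T(2) = -3*(32) - 2*(-8) = -80; iterating: T(2)=-80, T(3)=176, T(4)=-368, T(5)=752, T(6)=-1520, T(7)=3056, T(8)=-6128, T(9)=12272, T(10)=-24560, T(11)=49136, T(12)=-98288, T(13)=196592, T(14)=-393200, T(15)=786416, T(16)=-1572848, T(17)=3145712, T(18)=-6291440; answer -6291440

-6291440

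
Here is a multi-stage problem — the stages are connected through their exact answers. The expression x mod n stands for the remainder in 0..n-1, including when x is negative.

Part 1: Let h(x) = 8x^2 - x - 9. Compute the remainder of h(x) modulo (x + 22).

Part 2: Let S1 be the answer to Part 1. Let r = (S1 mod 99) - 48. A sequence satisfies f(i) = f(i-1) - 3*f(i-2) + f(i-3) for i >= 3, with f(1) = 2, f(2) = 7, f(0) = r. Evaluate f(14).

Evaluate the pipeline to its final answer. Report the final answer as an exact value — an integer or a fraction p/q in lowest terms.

Part 1: remainder = value at the root: 8*(-22)^2 - 1*(-22)^1 - 9 = (3872) + (22) + (-9) = 3885; answer 3885
Part 2: S1 = 3885; r = -24; f(3) = 1*(7) - 3*(2) + 1*(-24) = -23; iterating: f(3)=-23, f(4)=-42, f(5)=34, f(6)=137, f(7)=-7, f(8)=-384, f(9)=-226, f(10)=919, f(11)=1213, f(12)=-1770, f(13)=-4490, f(14)=2033; answer 2033

2033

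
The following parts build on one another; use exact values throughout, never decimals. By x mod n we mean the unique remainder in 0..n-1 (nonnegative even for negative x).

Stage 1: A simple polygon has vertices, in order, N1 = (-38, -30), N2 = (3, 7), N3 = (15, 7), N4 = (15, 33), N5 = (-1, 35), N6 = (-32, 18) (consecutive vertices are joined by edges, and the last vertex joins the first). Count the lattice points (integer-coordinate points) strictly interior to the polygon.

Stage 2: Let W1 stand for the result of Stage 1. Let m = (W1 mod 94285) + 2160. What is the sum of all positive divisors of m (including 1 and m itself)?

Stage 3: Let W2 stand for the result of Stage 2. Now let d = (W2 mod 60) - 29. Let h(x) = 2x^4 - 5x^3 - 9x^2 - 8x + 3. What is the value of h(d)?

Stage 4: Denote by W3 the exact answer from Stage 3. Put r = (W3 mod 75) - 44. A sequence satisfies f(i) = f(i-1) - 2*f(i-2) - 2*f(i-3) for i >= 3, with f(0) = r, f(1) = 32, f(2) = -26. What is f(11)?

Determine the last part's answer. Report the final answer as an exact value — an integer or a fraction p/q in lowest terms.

5628

Stage 1: cross terms: (-38*7 - 3*-30)=-176, (3*7 - 15*7)=-84, (15*33 - 15*7)=390, (15*35 - -1*33)=558, (-1*18 - -32*35)=1102, (-32*-30 - -38*18)=1644; twice the area = |3434| = 3434; area = 1717; boundary points = 1 + 12 + 26 + 2 + 1 + 6 = 48; strictly interior points = area - boundary/2 + 1 = 1694; answer 1694
Stage 2: W1 = 1694; m = 3854; 3854 = 2 * 41 * 47; sigma = (1 + 2) * (1 + 41) * (1 + 47) = 3 * 42 * 48 = 6048; answer 6048
Stage 3: W2 = 6048; d = 19; 2*(19)^4 - 5*(19)^3 - 9*(19)^2 - 8*(19)^1 + 3 = (260642) + (-34295) + (-3249) + (-152) + (3) = 222949; answer 222949
Stage 4: W3 = 222949; r = 5; f(3) = 1*(-26) - 2*(32) - 2*(5) = -100; iterating: f(3)=-100, f(4)=-112, f(5)=140, f(6)=564, f(7)=508, f(8)=-900, f(9)=-3044, f(10)=-2260, f(11)=5628; answer 5628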